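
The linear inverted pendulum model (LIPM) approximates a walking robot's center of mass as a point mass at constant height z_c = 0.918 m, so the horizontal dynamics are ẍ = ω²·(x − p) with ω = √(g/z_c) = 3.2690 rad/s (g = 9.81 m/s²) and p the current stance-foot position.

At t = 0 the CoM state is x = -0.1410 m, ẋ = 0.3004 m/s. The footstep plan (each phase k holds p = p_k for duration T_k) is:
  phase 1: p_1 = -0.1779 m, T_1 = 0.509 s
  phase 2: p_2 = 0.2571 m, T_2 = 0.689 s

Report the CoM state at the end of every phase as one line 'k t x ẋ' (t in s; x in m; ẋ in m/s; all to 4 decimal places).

1 0.5090 0.1569 1.1285
2 1.1980 1.3988 3.8853

phase 1: p=-0.1779, T=0.509, ωT=1.663921, cosh=2.734684, sinh=2.545289; start (x,ẋ)=(-0.141000, 0.300400) → end (x,ẋ)=(0.156905, 1.128527)
phase 2: p=0.2571, T=0.689, ωT=2.252341, cosh=4.807563, sinh=4.702410; start (x,ẋ)=(0.156905, 1.128527) → end (x,ẋ)=(1.398779, 3.885258)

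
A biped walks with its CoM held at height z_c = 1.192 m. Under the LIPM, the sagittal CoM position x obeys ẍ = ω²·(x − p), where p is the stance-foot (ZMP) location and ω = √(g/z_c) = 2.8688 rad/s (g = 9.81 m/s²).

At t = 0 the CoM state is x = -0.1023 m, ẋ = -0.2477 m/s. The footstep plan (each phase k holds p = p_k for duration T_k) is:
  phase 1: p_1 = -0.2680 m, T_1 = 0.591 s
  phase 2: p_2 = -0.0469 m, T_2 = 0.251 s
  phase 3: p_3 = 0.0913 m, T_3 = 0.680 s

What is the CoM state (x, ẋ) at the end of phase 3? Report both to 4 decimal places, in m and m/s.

phase 1: p=-0.2680, T=0.591, ωT=1.695461, cosh=2.816336, sinh=2.632821; start (x,ẋ)=(-0.102300, -0.247700) → end (x,ẋ)=(-0.028658, 0.553932)
phase 2: p=-0.0469, T=0.251, ωT=0.720069, cosh=1.270647, sinh=0.783928; start (x,ẋ)=(-0.028658, 0.553932) → end (x,ẋ)=(0.127646, 0.744876)
phase 3: p=0.0913, T=0.680, ωT=1.950784, cosh=3.588181, sinh=3.446019; start (x,ẋ)=(0.127646, 0.744876) → end (x,ẋ)=(1.116467, 3.032069)

x = 1.1165, ẋ = 3.0321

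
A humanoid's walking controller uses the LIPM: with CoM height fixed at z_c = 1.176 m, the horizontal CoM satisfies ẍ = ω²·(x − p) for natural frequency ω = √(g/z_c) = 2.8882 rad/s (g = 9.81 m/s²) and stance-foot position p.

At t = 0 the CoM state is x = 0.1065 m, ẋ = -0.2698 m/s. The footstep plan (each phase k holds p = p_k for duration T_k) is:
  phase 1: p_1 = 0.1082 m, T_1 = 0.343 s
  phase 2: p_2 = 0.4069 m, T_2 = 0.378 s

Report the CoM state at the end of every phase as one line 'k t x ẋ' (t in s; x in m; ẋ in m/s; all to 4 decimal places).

1 0.3430 -0.0028 -0.4191
2 0.7210 -0.4641 -2.2590

phase 1: p=0.1082, T=0.343, ωT=0.990653, cosh=1.532163, sinh=1.160829; start (x,ẋ)=(0.106500, -0.269800) → end (x,ẋ)=(-0.002843, -0.419077)
phase 2: p=0.4069, T=0.378, ωT=1.091740, cosh=1.657542, sinh=1.321910; start (x,ẋ)=(-0.002843, -0.419077) → end (x,ẋ)=(-0.464075, -2.259013)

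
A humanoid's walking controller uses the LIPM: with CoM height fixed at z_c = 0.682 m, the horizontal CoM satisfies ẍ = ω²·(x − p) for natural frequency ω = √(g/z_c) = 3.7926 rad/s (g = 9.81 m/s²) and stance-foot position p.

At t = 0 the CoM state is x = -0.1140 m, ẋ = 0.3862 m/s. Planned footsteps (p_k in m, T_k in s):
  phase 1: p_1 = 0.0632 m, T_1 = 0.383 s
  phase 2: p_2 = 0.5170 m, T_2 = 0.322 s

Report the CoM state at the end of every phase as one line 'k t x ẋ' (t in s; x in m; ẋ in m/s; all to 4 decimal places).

1 0.3830 -0.1305 -0.4871
2 0.7050 -0.8753 -4.6998

phase 1: p=0.0632, T=0.383, ωT=1.452566, cosh=2.254018, sinh=2.020049; start (x,ẋ)=(-0.114000, 0.386200) → end (x,ẋ)=(-0.130511, -0.487069)
phase 2: p=0.5170, T=0.322, ωT=1.221217, cosh=1.843092, sinh=1.548221; start (x,ẋ)=(-0.130511, -0.487069) → end (x,ẋ)=(-0.875254, -4.699756)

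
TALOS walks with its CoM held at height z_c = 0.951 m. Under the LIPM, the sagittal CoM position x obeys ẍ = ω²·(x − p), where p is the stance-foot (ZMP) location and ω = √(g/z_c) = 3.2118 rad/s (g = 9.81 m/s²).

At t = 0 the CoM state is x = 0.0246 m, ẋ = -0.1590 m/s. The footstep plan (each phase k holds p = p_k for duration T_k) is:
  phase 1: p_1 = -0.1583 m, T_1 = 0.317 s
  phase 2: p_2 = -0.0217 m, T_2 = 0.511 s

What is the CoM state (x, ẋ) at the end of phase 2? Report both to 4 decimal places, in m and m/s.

x = 0.5736, ẋ = 1.9447

phase 1: p=-0.1583, T=0.317, ωT=1.018141, cosh=1.564655, sinh=1.203389; start (x,ẋ)=(0.024600, -0.159000) → end (x,ẋ)=(0.068302, 0.458136)
phase 2: p=-0.0217, T=0.511, ωT=1.641230, cosh=2.677627, sinh=2.483886; start (x,ẋ)=(0.068302, 0.458136) → end (x,ẋ)=(0.573596, 1.944728)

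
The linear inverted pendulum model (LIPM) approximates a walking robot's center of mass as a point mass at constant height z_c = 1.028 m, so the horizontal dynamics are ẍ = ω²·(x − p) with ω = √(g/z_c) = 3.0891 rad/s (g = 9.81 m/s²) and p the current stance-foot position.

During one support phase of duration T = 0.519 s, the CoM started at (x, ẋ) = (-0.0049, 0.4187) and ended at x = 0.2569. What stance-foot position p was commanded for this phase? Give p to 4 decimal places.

p = 0.0338

ωT = 3.0891·0.519 = 1.603243; cosh(ωT) = 2.585182, sinh(ωT) = 2.383939
x(T) = p + (x₀−p)·cosh(ωT) + (ẋ₀/ω)·sinh(ωT) ⇒ p·(1 − cosh) = x(T) − x₀·cosh − (ẋ₀/ω)·sinh
numerator   = 0.2569 − (-0.0049)·2.585182 − (0.4187/3.0891)·2.383939 = -0.053554
denominator = 1 − 2.585182 = -1.585182
p = -0.053554 / -1.585182 = 0.0338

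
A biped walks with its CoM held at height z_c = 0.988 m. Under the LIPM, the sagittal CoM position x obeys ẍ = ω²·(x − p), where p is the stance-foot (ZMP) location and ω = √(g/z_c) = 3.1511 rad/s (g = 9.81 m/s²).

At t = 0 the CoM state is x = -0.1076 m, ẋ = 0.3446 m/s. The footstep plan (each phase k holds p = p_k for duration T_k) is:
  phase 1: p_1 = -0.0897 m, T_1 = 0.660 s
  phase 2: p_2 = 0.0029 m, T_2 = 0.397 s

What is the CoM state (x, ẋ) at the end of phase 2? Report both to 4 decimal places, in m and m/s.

phase 1: p=-0.0897, T=0.660, ωT=2.079726, cosh=4.063620, sinh=3.938656; start (x,ẋ)=(-0.107600, 0.344600) → end (x,ẋ)=(0.268287, 1.178165)
phase 2: p=0.0029, T=0.397, ωT=1.250987, cosh=1.890005, sinh=1.603783; start (x,ẋ)=(0.268287, 1.178165) → end (x,ẋ)=(1.104122, 3.567920)

x = 1.1041, ẋ = 3.5679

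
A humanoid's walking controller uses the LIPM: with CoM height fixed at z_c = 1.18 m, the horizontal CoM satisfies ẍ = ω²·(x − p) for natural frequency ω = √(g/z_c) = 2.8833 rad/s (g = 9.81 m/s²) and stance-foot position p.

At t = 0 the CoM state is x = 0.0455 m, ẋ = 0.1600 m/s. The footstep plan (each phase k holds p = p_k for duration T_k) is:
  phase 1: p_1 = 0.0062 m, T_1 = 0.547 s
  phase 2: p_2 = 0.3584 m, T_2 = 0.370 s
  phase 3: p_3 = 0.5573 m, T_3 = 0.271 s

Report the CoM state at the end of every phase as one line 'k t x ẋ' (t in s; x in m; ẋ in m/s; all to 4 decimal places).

phase 1: p=0.0062, T=0.547, ωT=1.577165, cosh=2.523886, sinh=2.317326; start (x,ẋ)=(0.045500, 0.160000) → end (x,ẋ)=(0.233982, 0.666407)
phase 2: p=0.3584, T=0.370, ωT=1.066821, cosh=1.625113, sinh=1.281013; start (x,ẋ)=(0.233982, 0.666407) → end (x,ẋ)=(0.452282, 0.623442)
phase 3: p=0.5573, T=0.271, ωT=0.781374, cosh=1.321124, sinh=0.863348; start (x,ẋ)=(0.452282, 0.623442) → end (x,ẋ)=(0.605236, 0.562224)

1 0.5470 0.2340 0.6664
2 0.9170 0.4523 0.6234
3 1.1880 0.6052 0.5622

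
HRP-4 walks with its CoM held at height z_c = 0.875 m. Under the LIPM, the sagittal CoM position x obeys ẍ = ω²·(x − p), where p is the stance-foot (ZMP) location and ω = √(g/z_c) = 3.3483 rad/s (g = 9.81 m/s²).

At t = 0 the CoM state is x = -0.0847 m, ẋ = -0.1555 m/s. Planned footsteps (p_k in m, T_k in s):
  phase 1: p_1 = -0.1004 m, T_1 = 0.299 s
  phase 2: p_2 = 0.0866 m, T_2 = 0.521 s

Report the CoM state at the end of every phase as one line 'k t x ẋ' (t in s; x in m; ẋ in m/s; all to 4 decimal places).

phase 1: p=-0.1004, T=0.299, ωT=1.001142, cosh=1.544423, sinh=1.176964; start (x,ẋ)=(-0.084700, -0.155500) → end (x,ẋ)=(-0.130812, -0.178287)
phase 2: p=0.0866, T=0.521, ωT=1.744464, cosh=2.948787, sinh=2.774048; start (x,ẋ)=(-0.130812, -0.178287) → end (x,ẋ)=(-0.702213, -2.545132)

1 0.2990 -0.1308 -0.1783
2 0.8200 -0.7022 -2.5451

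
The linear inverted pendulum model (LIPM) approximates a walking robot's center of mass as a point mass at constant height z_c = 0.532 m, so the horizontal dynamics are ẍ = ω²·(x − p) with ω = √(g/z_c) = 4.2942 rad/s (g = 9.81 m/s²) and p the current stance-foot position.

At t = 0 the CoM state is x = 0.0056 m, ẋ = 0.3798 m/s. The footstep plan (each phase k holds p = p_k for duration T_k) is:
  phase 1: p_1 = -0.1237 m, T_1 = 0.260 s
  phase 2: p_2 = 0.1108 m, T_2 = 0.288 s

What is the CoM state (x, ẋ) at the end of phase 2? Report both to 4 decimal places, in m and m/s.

x = 0.8201, ẋ = 3.3217

phase 1: p=-0.1237, T=0.260, ωT=1.116492, cosh=1.690774, sinh=1.363348; start (x,ẋ)=(0.005600, 0.379800) → end (x,ẋ)=(0.215498, 1.399141)
phase 2: p=0.1108, T=0.288, ωT=1.236730, cosh=1.867331, sinh=1.576999; start (x,ẋ)=(0.215498, 1.399141) → end (x,ẋ)=(0.820126, 3.321671)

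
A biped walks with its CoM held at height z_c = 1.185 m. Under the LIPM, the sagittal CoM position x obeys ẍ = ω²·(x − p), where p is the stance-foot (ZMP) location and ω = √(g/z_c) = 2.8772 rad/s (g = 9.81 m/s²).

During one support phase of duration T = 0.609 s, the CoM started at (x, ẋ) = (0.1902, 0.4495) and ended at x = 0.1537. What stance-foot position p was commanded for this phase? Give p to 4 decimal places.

p = 0.4305

ωT = 2.8772·0.609 = 1.752215; cosh(ωT) = 2.970376, sinh(ωT) = 2.796986
x(T) = p + (x₀−p)·cosh(ωT) + (ẋ₀/ω)·sinh(ωT) ⇒ p·(1 − cosh) = x(T) − x₀·cosh − (ẋ₀/ω)·sinh
numerator   = 0.1537 − (0.1902)·2.970376 − (0.4495/2.8772)·2.796986 = -0.848234
denominator = 1 − 2.970376 = -1.970376
p = -0.848234 / -1.970376 = 0.4305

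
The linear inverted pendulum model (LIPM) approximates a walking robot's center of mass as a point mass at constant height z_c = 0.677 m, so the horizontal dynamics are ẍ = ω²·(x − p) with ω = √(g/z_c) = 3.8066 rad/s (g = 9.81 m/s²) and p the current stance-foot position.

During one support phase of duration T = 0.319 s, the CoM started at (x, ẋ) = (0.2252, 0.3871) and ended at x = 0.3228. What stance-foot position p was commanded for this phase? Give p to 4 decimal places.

ωT = 3.8066·0.319 = 1.214305; cosh(ωT) = 1.832435, sinh(ωT) = 1.535519
x(T) = p + (x₀−p)·cosh(ωT) + (ẋ₀/ω)·sinh(ωT) ⇒ p·(1 − cosh) = x(T) − x₀·cosh − (ẋ₀/ω)·sinh
numerator   = 0.3228 − (0.2252)·1.832435 − (0.3871/3.8066)·1.535519 = -0.246014
denominator = 1 − 1.832435 = -0.832435
p = -0.246014 / -0.832435 = 0.2955

p = 0.2955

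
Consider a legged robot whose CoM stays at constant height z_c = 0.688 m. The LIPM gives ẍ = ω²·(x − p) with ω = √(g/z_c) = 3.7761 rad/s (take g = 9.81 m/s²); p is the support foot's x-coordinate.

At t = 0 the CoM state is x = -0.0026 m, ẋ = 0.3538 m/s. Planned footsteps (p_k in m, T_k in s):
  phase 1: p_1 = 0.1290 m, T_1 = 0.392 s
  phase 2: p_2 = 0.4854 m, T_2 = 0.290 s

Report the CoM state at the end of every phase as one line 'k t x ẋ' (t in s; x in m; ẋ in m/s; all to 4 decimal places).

1 0.3920 0.0201 -0.2177
2 0.6820 -0.3644 -2.6941

phase 1: p=0.1290, T=0.392, ωT=1.480231, cosh=2.310773, sinh=2.083188; start (x,ẋ)=(-0.002600, 0.353800) → end (x,ẋ)=(0.020086, -0.217657)
phase 2: p=0.4854, T=0.290, ωT=1.095069, cosh=1.661953, sinh=1.327436; start (x,ẋ)=(0.020086, -0.217657) → end (x,ẋ)=(-0.364445, -2.694139)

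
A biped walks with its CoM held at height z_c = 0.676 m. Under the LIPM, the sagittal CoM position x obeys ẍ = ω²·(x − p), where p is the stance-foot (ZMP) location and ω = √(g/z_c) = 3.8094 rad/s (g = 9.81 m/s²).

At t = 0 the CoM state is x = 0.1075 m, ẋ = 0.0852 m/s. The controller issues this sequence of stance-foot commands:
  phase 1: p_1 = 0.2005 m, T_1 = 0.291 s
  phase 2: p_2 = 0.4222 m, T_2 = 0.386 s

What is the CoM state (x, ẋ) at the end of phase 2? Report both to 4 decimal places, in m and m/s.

x = -0.5556, ẋ = -3.4973

phase 1: p=0.2005, T=0.291, ωT=1.108535, cosh=1.679980, sinh=1.349938; start (x,ẋ)=(0.107500, 0.085200) → end (x,ẋ)=(0.074454, -0.335114)
phase 2: p=0.4222, T=0.386, ωT=1.470428, cosh=2.290463, sinh=2.060636; start (x,ẋ)=(0.074454, -0.335114) → end (x,ẋ)=(-0.555573, -3.497296)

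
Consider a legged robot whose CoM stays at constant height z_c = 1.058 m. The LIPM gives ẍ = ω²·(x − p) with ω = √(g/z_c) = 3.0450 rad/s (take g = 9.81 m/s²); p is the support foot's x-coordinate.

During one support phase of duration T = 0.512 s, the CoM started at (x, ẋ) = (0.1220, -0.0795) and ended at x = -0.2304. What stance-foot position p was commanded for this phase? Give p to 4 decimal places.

ωT = 3.0450·0.512 = 1.559040; cosh(ωT) = 2.482296, sinh(ωT) = 2.271959
x(T) = p + (x₀−p)·cosh(ωT) + (ẋ₀/ω)·sinh(ωT) ⇒ p·(1 − cosh) = x(T) − x₀·cosh − (ẋ₀/ω)·sinh
numerator   = -0.2304 − (0.1220)·2.482296 − (-0.0795/3.0450)·2.271959 = -0.473923
denominator = 1 − 2.482296 = -1.482296
p = -0.473923 / -1.482296 = 0.3197

p = 0.3197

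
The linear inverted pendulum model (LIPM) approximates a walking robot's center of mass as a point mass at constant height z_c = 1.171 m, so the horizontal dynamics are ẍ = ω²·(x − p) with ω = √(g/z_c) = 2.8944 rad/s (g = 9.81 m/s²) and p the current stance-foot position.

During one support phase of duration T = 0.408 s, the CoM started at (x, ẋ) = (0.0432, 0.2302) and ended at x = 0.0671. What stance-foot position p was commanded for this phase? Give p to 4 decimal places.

p = 0.1626

ωT = 2.8944·0.408 = 1.180915; cosh(ωT) = 1.782176, sinh(ωT) = 1.475178
x(T) = p + (x₀−p)·cosh(ωT) + (ẋ₀/ω)·sinh(ωT) ⇒ p·(1 − cosh) = x(T) − x₀·cosh − (ẋ₀/ω)·sinh
numerator   = 0.0671 − (0.0432)·1.782176 − (0.2302/2.8944)·1.475178 = -0.127215
denominator = 1 − 1.782176 = -0.782176
p = -0.127215 / -0.782176 = 0.1626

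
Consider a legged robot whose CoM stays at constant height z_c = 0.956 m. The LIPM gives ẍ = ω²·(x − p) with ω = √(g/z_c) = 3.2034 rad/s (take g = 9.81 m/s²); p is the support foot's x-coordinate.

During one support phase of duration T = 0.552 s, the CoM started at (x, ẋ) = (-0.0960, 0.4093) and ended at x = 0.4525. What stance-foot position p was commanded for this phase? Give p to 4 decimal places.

ωT = 3.2034·0.552 = 1.768277; cosh(ωT) = 3.015686, sinh(ωT) = 2.845059
x(T) = p + (x₀−p)·cosh(ωT) + (ẋ₀/ω)·sinh(ωT) ⇒ p·(1 − cosh) = x(T) − x₀·cosh − (ẋ₀/ω)·sinh
numerator   = 0.4525 − (-0.0960)·3.015686 − (0.4093/3.2034)·2.845059 = 0.378491
denominator = 1 − 3.015686 = -2.015686
p = 0.378491 / -2.015686 = -0.1878

p = -0.1878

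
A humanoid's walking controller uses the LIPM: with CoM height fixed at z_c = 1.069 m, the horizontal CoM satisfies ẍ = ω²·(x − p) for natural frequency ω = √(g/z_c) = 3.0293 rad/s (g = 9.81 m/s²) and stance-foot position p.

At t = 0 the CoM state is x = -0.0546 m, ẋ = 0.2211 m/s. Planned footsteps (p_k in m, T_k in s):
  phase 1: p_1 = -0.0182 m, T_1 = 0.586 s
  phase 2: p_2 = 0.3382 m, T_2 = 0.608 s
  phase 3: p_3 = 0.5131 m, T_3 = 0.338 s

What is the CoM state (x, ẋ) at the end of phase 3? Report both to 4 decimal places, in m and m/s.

x = -1.0061, ẋ = -4.3470

phase 1: p=-0.0182, T=0.586, ωT=1.775170, cosh=3.035369, sinh=2.865914; start (x,ẋ)=(-0.054600, 0.221100) → end (x,ẋ)=(0.080488, 0.355106)
phase 2: p=0.3382, T=0.608, ωT=1.841814, cosh=3.233251, sinh=3.074722; start (x,ẋ)=(0.080488, 0.355106) → end (x,ẋ)=(-0.134619, -1.252254)
phase 3: p=0.5131, T=0.338, ωT=1.023903, cosh=1.571615, sinh=1.212425; start (x,ẋ)=(-0.134619, -1.252254) → end (x,ẋ)=(-1.006058, -4.347004)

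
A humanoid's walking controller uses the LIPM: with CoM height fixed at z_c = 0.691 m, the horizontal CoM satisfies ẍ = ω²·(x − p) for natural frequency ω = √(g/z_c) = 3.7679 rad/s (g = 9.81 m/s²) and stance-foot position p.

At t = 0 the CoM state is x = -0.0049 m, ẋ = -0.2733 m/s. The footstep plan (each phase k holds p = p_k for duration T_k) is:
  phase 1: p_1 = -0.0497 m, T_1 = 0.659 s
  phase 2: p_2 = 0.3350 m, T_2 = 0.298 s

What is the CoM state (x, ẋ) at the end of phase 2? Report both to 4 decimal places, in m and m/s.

x = -0.8277, ẋ = -3.9213

phase 1: p=-0.0497, T=0.659, ωT=2.483046, cosh=6.030591, sinh=5.947103; start (x,ẋ)=(-0.004900, -0.273300) → end (x,ẋ)=(-0.210895, -0.644278)
phase 2: p=0.3350, T=0.298, ωT=1.122834, cosh=1.699455, sinh=1.374098; start (x,ẋ)=(-0.210895, -0.644278) → end (x,ẋ)=(-0.827683, -3.921275)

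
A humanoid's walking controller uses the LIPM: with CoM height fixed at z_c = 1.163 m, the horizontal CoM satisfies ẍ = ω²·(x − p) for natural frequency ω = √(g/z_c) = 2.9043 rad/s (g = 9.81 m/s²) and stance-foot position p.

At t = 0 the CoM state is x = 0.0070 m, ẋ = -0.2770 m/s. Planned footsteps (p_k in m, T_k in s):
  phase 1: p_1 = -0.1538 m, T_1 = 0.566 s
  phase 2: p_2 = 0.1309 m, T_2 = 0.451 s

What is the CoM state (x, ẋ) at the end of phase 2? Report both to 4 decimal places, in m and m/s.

phase 1: p=-0.1538, T=0.566, ωT=1.643834, cosh=2.684105, sinh=2.490867; start (x,ẋ)=(0.007000, -0.277000) → end (x,ẋ)=(0.040236, 0.419766)
phase 2: p=0.1309, T=0.451, ωT=1.309839, cosh=1.987721, sinh=1.717857; start (x,ẋ)=(0.040236, 0.419766) → end (x,ẋ)=(0.198971, 0.382038)

x = 0.1990, ẋ = 0.3820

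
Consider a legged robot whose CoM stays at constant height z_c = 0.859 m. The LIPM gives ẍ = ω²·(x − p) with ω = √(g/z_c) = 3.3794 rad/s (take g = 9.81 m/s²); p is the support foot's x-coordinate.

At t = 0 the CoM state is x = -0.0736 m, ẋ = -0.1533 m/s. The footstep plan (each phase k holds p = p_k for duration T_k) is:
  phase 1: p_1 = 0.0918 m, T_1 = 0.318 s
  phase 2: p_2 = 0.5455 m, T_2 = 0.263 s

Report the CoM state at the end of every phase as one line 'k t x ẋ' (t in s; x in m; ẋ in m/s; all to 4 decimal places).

1 0.3180 -0.2374 -0.9738
2 0.5810 -0.8586 -4.0578

phase 1: p=0.0918, T=0.318, ωT=1.074649, cosh=1.635191, sinh=1.293774; start (x,ẋ)=(-0.073600, -0.153300) → end (x,ẋ)=(-0.237350, -0.973833)
phase 2: p=0.5455, T=0.263, ωT=0.888782, cosh=1.421661, sinh=1.010505; start (x,ẋ)=(-0.237350, -0.973833) → end (x,ẋ)=(-0.858642, -4.057816)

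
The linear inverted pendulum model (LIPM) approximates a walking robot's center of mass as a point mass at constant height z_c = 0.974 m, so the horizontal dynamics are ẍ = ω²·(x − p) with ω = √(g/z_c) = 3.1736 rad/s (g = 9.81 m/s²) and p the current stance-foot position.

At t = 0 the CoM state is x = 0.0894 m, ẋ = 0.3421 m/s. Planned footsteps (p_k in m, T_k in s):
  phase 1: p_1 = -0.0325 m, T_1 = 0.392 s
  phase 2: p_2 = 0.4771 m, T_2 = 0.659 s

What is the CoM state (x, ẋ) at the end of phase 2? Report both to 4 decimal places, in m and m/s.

x = 1.6092, ẋ = 3.7909

phase 1: p=-0.0325, T=0.392, ωT=1.244051, cosh=1.878928, sinh=1.590714; start (x,ẋ)=(0.089400, 0.342100) → end (x,ẋ)=(0.368013, 1.258168)
phase 2: p=0.4771, T=0.659, ωT=2.091402, cosh=4.109888, sinh=3.986374; start (x,ẋ)=(0.368013, 1.258168) → end (x,ẋ)=(1.609155, 3.790852)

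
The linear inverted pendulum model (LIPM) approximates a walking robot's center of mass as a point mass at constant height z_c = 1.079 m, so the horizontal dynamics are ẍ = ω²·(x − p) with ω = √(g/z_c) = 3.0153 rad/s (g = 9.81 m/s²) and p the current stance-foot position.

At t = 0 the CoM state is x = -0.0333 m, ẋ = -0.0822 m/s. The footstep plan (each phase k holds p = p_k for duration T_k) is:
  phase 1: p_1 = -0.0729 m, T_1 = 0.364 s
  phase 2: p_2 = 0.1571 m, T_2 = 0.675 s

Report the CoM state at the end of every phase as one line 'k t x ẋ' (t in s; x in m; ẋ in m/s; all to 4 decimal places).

1 0.3640 -0.0433 0.0221
2 1.0390 -0.5952 -2.1867

phase 1: p=-0.0729, T=0.364, ωT=1.097569, cosh=1.665277, sinh=1.331596; start (x,ẋ)=(-0.033300, -0.082200) → end (x,ẋ)=(-0.043256, 0.022115)
phase 2: p=0.1571, T=0.675, ωT=2.035328, cosh=3.892698, sinh=3.762060; start (x,ẋ)=(-0.043256, 0.022115) → end (x,ẋ)=(-0.595233, -2.186697)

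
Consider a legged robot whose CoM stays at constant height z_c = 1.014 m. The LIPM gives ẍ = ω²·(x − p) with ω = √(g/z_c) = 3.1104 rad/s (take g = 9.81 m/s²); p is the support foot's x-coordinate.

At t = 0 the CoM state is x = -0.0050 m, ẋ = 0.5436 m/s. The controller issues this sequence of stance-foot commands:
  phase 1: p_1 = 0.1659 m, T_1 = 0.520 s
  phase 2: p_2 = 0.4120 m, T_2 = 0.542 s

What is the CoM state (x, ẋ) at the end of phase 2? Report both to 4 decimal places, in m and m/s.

x = -0.2286, ẋ = -1.8113

phase 1: p=0.1659, T=0.520, ωT=1.617408, cosh=2.619211, sinh=2.420799; start (x,ẋ)=(-0.005000, 0.543600) → end (x,ẋ)=(0.141356, 0.136986)
phase 2: p=0.4120, T=0.542, ωT=1.685837, cosh=2.791127, sinh=2.605838; start (x,ẋ)=(0.141356, 0.136986) → end (x,ẋ)=(-0.228637, -1.811277)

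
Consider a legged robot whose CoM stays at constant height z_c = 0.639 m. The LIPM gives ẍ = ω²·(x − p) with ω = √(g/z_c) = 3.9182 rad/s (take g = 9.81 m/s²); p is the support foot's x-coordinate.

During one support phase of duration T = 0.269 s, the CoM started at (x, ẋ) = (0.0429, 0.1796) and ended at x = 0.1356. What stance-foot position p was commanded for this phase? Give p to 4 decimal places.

ωT = 3.9182·0.269 = 1.053996; cosh(ωT) = 1.608817, sinh(ωT) = 1.260275
x(T) = p + (x₀−p)·cosh(ωT) + (ẋ₀/ω)·sinh(ωT) ⇒ p·(1 − cosh) = x(T) − x₀·cosh − (ẋ₀/ω)·sinh
numerator   = 0.1356 − (0.0429)·1.608817 − (0.1796/3.9182)·1.260275 = 0.008814
denominator = 1 − 1.608817 = -0.608817
p = 0.008814 / -0.608817 = -0.0145

p = -0.0145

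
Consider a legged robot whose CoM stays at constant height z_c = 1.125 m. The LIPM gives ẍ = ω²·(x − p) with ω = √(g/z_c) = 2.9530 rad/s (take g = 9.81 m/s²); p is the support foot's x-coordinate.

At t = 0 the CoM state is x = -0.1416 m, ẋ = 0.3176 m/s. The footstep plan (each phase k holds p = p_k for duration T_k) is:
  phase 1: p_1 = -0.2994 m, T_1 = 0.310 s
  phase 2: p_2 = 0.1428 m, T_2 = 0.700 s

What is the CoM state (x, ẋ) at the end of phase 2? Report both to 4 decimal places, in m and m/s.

phase 1: p=-0.2994, T=0.310, ωT=0.915430, cosh=1.449097, sinh=1.048752; start (x,ẋ)=(-0.141600, 0.317600) → end (x,ẋ)=(0.042063, 0.948934)
phase 2: p=0.1428, T=0.700, ωT=2.067100, cosh=4.014213, sinh=3.887661; start (x,ẋ)=(0.042063, 0.948934) → end (x,ẋ)=(0.987702, 2.652732)

x = 0.9877, ẋ = 2.6527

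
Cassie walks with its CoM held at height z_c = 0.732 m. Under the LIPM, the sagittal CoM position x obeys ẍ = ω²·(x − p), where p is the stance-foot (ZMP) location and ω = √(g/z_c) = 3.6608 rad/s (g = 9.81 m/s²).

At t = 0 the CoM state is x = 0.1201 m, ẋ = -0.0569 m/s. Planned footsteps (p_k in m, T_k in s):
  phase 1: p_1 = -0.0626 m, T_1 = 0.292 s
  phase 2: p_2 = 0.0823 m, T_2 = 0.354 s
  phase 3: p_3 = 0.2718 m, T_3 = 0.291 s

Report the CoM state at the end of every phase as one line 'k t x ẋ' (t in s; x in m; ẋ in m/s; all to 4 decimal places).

phase 1: p=-0.0626, T=0.292, ωT=1.068954, cosh=1.627849, sinh=1.284481; start (x,ẋ)=(0.120100, -0.056900) → end (x,ẋ)=(0.214843, 0.766473)
phase 2: p=0.0823, T=0.354, ωT=1.295923, cosh=1.964007, sinh=1.690362; start (x,ẋ)=(0.214843, 0.766473) → end (x,ẋ)=(0.696532, 2.325545)
phase 3: p=0.2718, T=0.291, ωT=1.065293, cosh=1.623158, sinh=1.278531; start (x,ẋ)=(0.696532, 2.325545) → end (x,ẋ)=(1.773401, 5.762661)

1 0.2920 0.2148 0.7665
2 0.6460 0.6965 2.3255
3 0.9370 1.7734 5.7627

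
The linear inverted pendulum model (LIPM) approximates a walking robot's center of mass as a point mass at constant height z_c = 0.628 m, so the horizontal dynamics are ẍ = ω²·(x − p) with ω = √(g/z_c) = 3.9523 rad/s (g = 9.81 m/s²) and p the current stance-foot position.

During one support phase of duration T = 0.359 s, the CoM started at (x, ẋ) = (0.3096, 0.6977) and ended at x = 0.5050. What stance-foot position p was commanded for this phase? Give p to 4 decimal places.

ωT = 3.9523·0.359 = 1.418876; cosh(ωT) = 2.187229, sinh(ωT) = 1.945243
x(T) = p + (x₀−p)·cosh(ωT) + (ẋ₀/ω)·sinh(ωT) ⇒ p·(1 − cosh) = x(T) − x₀·cosh − (ẋ₀/ω)·sinh
numerator   = 0.5050 − (0.3096)·2.187229 − (0.6977/3.9523)·1.945243 = -0.515560
denominator = 1 − 2.187229 = -1.187229
p = -0.515560 / -1.187229 = 0.4343

p = 0.4343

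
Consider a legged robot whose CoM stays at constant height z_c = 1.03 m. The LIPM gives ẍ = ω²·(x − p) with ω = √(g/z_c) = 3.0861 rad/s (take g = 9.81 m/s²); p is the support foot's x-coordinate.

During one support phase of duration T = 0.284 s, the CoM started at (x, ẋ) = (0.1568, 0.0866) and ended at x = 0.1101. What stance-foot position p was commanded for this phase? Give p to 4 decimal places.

ωT = 3.0861·0.284 = 0.876452; cosh(ωT) = 1.409309, sinh(ωT) = 0.993052
x(T) = p + (x₀−p)·cosh(ωT) + (ẋ₀/ω)·sinh(ωT) ⇒ p·(1 − cosh) = x(T) − x₀·cosh − (ẋ₀/ω)·sinh
numerator   = 0.1101 − (0.1568)·1.409309 − (0.0866/3.0861)·0.993052 = -0.138746
denominator = 1 − 1.409309 = -0.409309
p = -0.138746 / -0.409309 = 0.3390

p = 0.3390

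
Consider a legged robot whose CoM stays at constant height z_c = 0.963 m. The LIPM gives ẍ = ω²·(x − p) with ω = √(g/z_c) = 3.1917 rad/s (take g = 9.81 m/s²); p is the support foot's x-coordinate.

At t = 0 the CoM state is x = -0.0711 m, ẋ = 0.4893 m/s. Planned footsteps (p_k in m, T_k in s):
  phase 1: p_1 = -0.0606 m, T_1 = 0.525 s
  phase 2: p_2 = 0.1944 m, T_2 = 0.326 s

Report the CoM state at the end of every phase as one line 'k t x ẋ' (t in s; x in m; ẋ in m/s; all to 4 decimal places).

1 0.5250 0.3055 1.2664
2 0.8510 0.8628 2.4553

phase 1: p=-0.0606, T=0.525, ωT=1.675643, cosh=2.764707, sinh=2.577519; start (x,ẋ)=(-0.071100, 0.489300) → end (x,ẋ)=(0.305514, 1.266391)
phase 2: p=0.1944, T=0.326, ωT=1.040494, cosh=1.591948, sinh=1.238668; start (x,ẋ)=(0.305514, 1.266391) → end (x,ẋ)=(0.862762, 2.455314)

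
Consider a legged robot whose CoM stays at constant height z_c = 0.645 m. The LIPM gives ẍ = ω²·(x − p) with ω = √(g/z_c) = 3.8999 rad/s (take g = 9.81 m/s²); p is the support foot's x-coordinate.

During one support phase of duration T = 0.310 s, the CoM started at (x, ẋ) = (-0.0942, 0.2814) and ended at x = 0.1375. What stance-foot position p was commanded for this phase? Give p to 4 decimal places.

ωT = 3.8999·0.310 = 1.208969; cosh(ωT) = 1.824267, sinh(ωT) = 1.525762
x(T) = p + (x₀−p)·cosh(ωT) + (ẋ₀/ω)·sinh(ωT) ⇒ p·(1 − cosh) = x(T) − x₀·cosh − (ẋ₀/ω)·sinh
numerator   = 0.1375 − (-0.0942)·1.824267 − (0.2814/3.8999)·1.525762 = 0.199254
denominator = 1 − 1.824267 = -0.824267
p = 0.199254 / -0.824267 = -0.2417

p = -0.2417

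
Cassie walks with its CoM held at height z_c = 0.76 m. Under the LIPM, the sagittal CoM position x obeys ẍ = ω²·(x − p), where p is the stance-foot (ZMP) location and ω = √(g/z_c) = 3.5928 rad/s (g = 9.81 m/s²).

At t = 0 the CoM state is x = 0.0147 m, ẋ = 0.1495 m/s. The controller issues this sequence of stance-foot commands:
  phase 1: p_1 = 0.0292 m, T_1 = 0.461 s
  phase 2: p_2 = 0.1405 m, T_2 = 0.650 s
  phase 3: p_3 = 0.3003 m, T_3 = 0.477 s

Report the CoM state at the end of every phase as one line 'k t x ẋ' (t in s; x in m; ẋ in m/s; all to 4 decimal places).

phase 1: p=0.0292, T=0.461, ωT=1.656281, cosh=2.715317, sinh=2.524470; start (x,ẋ)=(0.014700, 0.149500) → end (x,ẋ)=(0.094874, 0.274426)
phase 2: p=0.1405, T=0.650, ωT=2.335320, cosh=5.214773, sinh=5.117993; start (x,ẋ)=(0.094874, 0.274426) → end (x,ẋ)=(0.293493, 0.592095)
phase 3: p=0.3003, T=0.477, ωT=1.713766, cosh=2.865003, sinh=2.684817; start (x,ẋ)=(0.293493, 0.592095) → end (x,ẋ)=(0.723256, 1.630690)

1 0.4610 0.0949 0.2744
2 1.1110 0.2935 0.5921
3 1.5880 0.7233 1.6307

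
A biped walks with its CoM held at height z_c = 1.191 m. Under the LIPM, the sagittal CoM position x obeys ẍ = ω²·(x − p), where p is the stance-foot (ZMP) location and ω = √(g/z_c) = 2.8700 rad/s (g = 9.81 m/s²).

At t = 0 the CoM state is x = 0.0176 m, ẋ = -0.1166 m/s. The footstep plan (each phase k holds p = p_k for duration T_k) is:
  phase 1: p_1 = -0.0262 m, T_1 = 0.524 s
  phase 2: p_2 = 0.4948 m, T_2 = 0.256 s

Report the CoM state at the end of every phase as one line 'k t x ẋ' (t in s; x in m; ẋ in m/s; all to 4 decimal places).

phase 1: p=-0.0262, T=0.524, ωT=1.503880, cosh=2.360689, sinh=2.138423; start (x,ẋ)=(0.017600, -0.116600) → end (x,ẋ)=(-0.009680, -0.006444)
phase 2: p=0.4948, T=0.256, ωT=0.734720, cosh=1.282269, sinh=0.802629; start (x,ẋ)=(-0.009680, -0.006444) → end (x,ẋ)=(-0.153881, -1.170355)

1 0.5240 -0.0097 -0.0064
2 0.7800 -0.1539 -1.1704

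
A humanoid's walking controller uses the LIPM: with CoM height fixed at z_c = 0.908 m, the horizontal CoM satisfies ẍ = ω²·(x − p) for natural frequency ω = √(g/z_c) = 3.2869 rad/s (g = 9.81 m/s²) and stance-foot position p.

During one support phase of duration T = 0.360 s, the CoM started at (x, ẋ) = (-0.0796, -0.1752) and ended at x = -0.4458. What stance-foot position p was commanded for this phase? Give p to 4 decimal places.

p = 0.2861

ωT = 3.2869·0.360 = 1.183284; cosh(ωT) = 1.785675, sinh(ωT) = 1.479404
x(T) = p + (x₀−p)·cosh(ωT) + (ẋ₀/ω)·sinh(ωT) ⇒ p·(1 − cosh) = x(T) − x₀·cosh − (ẋ₀/ω)·sinh
numerator   = -0.4458 − (-0.0796)·1.785675 − (-0.1752/3.2869)·1.479404 = -0.224804
denominator = 1 − 1.785675 = -0.785675
p = -0.224804 / -0.785675 = 0.2861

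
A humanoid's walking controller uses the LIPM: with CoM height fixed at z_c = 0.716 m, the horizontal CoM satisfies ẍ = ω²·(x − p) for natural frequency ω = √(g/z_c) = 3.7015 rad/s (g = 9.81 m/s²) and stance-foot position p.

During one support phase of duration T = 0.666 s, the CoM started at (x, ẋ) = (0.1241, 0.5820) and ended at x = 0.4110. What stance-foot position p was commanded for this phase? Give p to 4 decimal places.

ωT = 3.7015·0.666 = 2.465199; cosh(ωT) = 5.925408, sinh(ωT) = 5.840416
x(T) = p + (x₀−p)·cosh(ωT) + (ẋ₀/ω)·sinh(ωT) ⇒ p·(1 − cosh) = x(T) − x₀·cosh − (ẋ₀/ω)·sinh
numerator   = 0.4110 − (0.1241)·5.925408 − (0.5820/3.7015)·5.840416 = -1.242652
denominator = 1 − 5.925408 = -4.925408
p = -1.242652 / -4.925408 = 0.2523

p = 0.2523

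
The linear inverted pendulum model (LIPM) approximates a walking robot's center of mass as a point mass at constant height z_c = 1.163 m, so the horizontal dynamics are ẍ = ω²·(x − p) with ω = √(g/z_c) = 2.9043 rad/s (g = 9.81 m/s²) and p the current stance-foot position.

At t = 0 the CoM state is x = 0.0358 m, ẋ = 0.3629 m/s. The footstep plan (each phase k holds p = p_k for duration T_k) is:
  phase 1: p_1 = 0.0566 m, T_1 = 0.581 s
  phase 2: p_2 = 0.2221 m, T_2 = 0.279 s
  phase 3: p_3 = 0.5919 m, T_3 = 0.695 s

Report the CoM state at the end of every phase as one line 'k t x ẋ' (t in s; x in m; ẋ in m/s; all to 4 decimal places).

phase 1: p=0.0566, T=0.581, ωT=1.687398, cosh=2.795200, sinh=2.610199; start (x,ẋ)=(0.035800, 0.362900) → end (x,ẋ)=(0.324611, 0.856697)
phase 2: p=0.2221, T=0.279, ωT=0.810300, cosh=1.346653, sinh=0.901929; start (x,ẋ)=(0.324611, 0.856697) → end (x,ẋ)=(0.626194, 1.422199)
phase 3: p=0.5919, T=0.695, ωT=2.018489, cosh=3.829898, sinh=3.697042; start (x,ẋ)=(0.626194, 1.422199) → end (x,ẋ)=(2.533637, 5.815102)

1 0.5810 0.3246 0.8567
2 0.8600 0.6262 1.4222
3 1.5550 2.5336 5.8151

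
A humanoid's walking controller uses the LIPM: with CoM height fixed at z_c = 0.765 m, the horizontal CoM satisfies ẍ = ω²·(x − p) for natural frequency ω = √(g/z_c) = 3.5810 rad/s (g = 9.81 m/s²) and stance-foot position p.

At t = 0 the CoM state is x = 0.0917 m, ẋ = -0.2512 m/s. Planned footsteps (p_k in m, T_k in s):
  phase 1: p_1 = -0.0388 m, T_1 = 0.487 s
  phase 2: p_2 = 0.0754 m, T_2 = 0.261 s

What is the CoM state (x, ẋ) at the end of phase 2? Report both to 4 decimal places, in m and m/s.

phase 1: p=-0.0388, T=0.487, ωT=1.743947, cosh=2.947352, sinh=2.772523; start (x,ẋ)=(0.091700, -0.251200) → end (x,ẋ)=(0.151342, 0.555282)
phase 2: p=0.0754, T=0.261, ωT=0.934641, cosh=1.469513, sinh=1.076786; start (x,ẋ)=(0.151342, 0.555282) → end (x,ẋ)=(0.353969, 1.108826)

x = 0.3540, ẋ = 1.1088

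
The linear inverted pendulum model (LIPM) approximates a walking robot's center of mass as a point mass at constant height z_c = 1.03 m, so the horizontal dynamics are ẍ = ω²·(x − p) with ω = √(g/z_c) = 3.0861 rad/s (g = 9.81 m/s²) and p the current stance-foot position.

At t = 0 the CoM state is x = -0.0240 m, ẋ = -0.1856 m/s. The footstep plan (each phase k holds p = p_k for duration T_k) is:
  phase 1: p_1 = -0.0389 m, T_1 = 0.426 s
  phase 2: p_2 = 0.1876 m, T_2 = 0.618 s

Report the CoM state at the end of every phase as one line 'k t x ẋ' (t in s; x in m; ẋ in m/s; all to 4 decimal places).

1 0.4260 -0.1131 -0.2910
2 1.0440 -1.1576 -4.0568

phase 1: p=-0.0389, T=0.426, ωT=1.314679, cosh=1.996057, sinh=1.727497; start (x,ẋ)=(-0.024000, -0.185600) → end (x,ẋ)=(-0.113051, -0.291033)
phase 2: p=0.1876, T=0.618, ωT=1.907210, cosh=3.441383, sinh=3.292889; start (x,ẋ)=(-0.113051, -0.291033) → end (x,ẋ)=(-1.157591, -4.056832)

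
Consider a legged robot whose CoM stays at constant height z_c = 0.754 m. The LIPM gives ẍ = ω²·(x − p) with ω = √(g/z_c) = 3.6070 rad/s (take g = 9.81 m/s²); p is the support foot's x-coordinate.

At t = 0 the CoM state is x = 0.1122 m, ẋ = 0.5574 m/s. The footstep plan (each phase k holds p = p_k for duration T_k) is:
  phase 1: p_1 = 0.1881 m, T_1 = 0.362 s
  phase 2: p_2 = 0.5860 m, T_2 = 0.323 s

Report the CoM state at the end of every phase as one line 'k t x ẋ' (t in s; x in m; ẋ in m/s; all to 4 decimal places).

1 0.3620 0.3020 0.6360
2 0.6850 0.3415 -0.3639

phase 1: p=0.1881, T=0.362, ωT=1.305734, cosh=1.980685, sinh=1.709712; start (x,ẋ)=(0.112200, 0.557400) → end (x,ẋ)=(0.301973, 0.635964)
phase 2: p=0.5860, T=0.323, ωT=1.165061, cosh=1.759011, sinh=1.447107; start (x,ẋ)=(0.301973, 0.635964) → end (x,ẋ)=(0.341538, -0.363875)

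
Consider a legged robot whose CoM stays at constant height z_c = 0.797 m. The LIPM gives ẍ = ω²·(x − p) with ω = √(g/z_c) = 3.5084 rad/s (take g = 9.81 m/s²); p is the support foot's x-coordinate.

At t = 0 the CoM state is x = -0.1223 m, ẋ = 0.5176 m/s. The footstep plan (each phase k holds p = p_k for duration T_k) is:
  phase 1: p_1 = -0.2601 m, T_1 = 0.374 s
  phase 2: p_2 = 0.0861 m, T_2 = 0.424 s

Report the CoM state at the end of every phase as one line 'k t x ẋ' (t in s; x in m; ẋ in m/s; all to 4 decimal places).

1 0.3740 0.2685 1.8636
2 0.7980 1.6259 5.6787

phase 1: p=-0.2601, T=0.374, ωT=1.312142, cosh=1.991681, sinh=1.722438; start (x,ẋ)=(-0.122300, 0.517600) → end (x,ẋ)=(0.268468, 1.863620)
phase 2: p=0.0861, T=0.424, ωT=1.487562, cosh=2.326106, sinh=2.100183; start (x,ẋ)=(0.268468, 1.863620) → end (x,ẋ)=(1.625899, 5.678715)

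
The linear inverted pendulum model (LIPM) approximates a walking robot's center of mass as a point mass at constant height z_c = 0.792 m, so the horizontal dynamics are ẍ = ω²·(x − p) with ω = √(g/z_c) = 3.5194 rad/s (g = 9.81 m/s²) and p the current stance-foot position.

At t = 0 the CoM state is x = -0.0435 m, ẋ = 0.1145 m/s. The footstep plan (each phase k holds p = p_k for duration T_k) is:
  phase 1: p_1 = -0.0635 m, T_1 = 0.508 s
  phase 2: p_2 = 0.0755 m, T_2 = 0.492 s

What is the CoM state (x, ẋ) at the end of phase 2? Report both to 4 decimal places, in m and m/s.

x = 0.5573, ẋ = 1.7834

phase 1: p=-0.0635, T=0.508, ωT=1.787855, cosh=3.071969, sinh=2.904651; start (x,ẋ)=(-0.043500, 0.114500) → end (x,ẋ)=(0.092439, 0.556193)
phase 2: p=0.0755, T=0.492, ωT=1.731545, cosh=2.913193, sinh=2.736182; start (x,ẋ)=(0.092439, 0.556193) → end (x,ẋ)=(0.557263, 1.783417)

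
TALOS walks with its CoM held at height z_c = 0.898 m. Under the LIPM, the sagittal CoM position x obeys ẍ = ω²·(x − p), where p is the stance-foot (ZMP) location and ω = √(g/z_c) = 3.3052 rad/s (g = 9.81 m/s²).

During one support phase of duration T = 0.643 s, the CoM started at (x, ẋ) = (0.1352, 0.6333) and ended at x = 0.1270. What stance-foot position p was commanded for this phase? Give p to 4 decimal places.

p = 0.3813

ωT = 3.3052·0.643 = 2.125244; cosh(ωT) = 4.247171, sinh(ωT) = 4.127767
x(T) = p + (x₀−p)·cosh(ωT) + (ẋ₀/ω)·sinh(ωT) ⇒ p·(1 − cosh) = x(T) − x₀·cosh − (ẋ₀/ω)·sinh
numerator   = 0.1270 − (0.1352)·4.247171 − (0.6333/3.3052)·4.127767 = -1.238127
denominator = 1 − 4.247171 = -3.247171
p = -1.238127 / -3.247171 = 0.3813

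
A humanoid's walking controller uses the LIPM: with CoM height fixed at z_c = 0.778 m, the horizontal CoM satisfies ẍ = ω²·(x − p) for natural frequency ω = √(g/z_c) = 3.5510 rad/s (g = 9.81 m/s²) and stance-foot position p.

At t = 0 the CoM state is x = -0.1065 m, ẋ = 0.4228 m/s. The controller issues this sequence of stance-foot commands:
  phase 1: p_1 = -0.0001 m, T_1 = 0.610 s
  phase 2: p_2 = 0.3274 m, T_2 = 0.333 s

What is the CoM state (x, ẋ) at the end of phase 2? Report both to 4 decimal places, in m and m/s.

phase 1: p=-0.0001, T=0.610, ωT=2.166110, cosh=4.419452, sinh=4.304829; start (x,ẋ)=(-0.106500, 0.422800) → end (x,ẋ)=(0.042225, 0.242066)
phase 2: p=0.3274, T=0.333, ωT=1.182483, cosh=1.784491, sinh=1.477974; start (x,ẋ)=(0.042225, 0.242066) → end (x,ẋ)=(-0.080741, -1.064715)

x = -0.0807, ẋ = -1.0647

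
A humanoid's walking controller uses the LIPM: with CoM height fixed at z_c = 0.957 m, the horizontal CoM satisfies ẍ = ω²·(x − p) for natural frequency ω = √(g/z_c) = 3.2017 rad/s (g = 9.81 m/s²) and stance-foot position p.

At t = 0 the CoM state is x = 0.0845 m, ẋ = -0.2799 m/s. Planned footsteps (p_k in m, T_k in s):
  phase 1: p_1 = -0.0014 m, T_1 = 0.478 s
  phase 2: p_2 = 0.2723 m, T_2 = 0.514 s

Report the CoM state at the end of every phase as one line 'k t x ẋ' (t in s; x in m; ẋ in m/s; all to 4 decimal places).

1 0.4780 0.0138 -0.0713
2 0.9920 -0.4782 -2.2570

phase 1: p=-0.0014, T=0.478, ωT=1.530413, cosh=2.418265, sinh=2.201818; start (x,ẋ)=(0.084500, -0.279900) → end (x,ẋ)=(0.013841, -0.071315)
phase 2: p=0.2723, T=0.514, ωT=1.645674, cosh=2.688692, sinh=2.495810; start (x,ẋ)=(0.013841, -0.071315) → end (x,ẋ)=(-0.478209, -2.257048)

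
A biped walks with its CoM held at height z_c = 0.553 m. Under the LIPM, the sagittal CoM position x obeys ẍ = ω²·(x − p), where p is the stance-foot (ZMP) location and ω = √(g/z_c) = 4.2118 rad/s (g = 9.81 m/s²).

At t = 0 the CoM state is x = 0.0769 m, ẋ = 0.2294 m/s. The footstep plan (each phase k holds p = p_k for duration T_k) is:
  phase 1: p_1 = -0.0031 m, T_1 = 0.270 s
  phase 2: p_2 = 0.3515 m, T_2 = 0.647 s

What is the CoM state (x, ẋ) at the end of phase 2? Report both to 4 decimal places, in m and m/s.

x = 0.8334, ẋ = 2.1254

phase 1: p=-0.0031, T=0.270, ωT=1.137186, cosh=1.719351, sinh=1.398631; start (x,ẋ)=(0.076900, 0.229400) → end (x,ẋ)=(0.210626, 0.865679)
phase 2: p=0.3515, T=0.647, ωT=2.725035, cosh=7.661243, sinh=7.595699; start (x,ẋ)=(0.210626, 0.865679) → end (x,ẋ)=(0.833425, 2.125399)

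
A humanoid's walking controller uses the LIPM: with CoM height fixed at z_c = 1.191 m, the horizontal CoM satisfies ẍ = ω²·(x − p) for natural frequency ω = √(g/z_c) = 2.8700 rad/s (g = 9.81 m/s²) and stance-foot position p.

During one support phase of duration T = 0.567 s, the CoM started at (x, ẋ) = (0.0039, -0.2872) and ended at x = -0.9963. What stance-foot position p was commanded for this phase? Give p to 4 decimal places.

p = 0.4636

ωT = 2.8700·0.567 = 1.627290; cosh(ωT) = 2.643262, sinh(ωT) = 2.446800
x(T) = p + (x₀−p)·cosh(ωT) + (ẋ₀/ω)·sinh(ωT) ⇒ p·(1 − cosh) = x(T) − x₀·cosh − (ẋ₀/ω)·sinh
numerator   = -0.9963 − (0.0039)·2.643262 − (-0.2872/2.8700)·2.446800 = -0.761758
denominator = 1 − 2.643262 = -1.643262
p = -0.761758 / -1.643262 = 0.4636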